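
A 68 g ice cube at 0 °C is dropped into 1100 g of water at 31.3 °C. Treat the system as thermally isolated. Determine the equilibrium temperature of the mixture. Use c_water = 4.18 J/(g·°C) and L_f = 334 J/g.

Conservation of energy gives ΣQ = 0:
melt ice: 68·334 = 22712; meltwater 0→T: 68·4.18·T = 284.24 T; water cools: 1100·4.18·(T − 31.3) = 4598(T − 31.3)
4882.2 T = 143917 − 22712 = 121205
T ≈ 24.83 °C — above 0 °C, consistent with complete melting.

T_f ≈ 24.8 °C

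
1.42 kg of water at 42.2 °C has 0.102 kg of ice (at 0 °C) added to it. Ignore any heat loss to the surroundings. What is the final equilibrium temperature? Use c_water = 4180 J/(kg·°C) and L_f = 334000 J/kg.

T_f ≈ 34.0 °C

Energy conservation, ΣQ = 0:
latent heat to melt: 0.102×334000 = 34068
  meltwater 0→T: 0.102×4180×T = 426.36 T
  water cools: 1.42×4180×(T − 42.2) = 5935.6(T − 42.2)
6362 T = 250482 − 34068 = 216414
T ≈ 34.02 °C. Since T > 0 °C, the all-ice-melts assumption holds.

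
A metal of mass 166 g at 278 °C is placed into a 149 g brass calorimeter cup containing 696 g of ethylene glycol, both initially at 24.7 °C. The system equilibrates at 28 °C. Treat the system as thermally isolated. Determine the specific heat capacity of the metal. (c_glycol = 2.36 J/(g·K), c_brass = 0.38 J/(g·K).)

c ≈ 0.135 J/(g·K)

Heat gained plus heat lost sum to zero:
166·c·(28 − 278) + 696·2.36·(28 − 24.7) + 149·0.38·(28 − 24.7) = 0
-41500 c = -5607.3
c = -5607.3/-41500 ≈ 0.1351 J/(g·K)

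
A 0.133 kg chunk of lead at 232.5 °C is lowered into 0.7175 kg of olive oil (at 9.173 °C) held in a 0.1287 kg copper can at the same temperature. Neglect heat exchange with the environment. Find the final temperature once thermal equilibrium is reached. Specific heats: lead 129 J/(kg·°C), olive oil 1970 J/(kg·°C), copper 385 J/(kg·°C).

T_f ≈ 11.8 °C

Energy conservation, ΣQ = 0:
0.133×129×(T − 232.5) + 0.7175×1970×(T − 9.173) + 0.1287×385×(T − 9.173) = 0
17.16(T − 232.5) + 1413.5(T − 9.173) + 49.55(T − 9.173) = 0
1480.2 T = 17409
T ≈ 11.76 °C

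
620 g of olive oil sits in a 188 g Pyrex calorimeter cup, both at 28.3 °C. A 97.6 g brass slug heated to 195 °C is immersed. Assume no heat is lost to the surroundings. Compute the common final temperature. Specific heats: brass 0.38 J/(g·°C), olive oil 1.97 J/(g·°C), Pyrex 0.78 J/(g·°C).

T_f ≈ 32.7 °C

Heat gained plus heat lost sum to zero:
97.6·0.38·(T − 195) + 620·1.97·(T − 28.3) + 188·0.78·(T − 28.3) = 0
1405.1 T = 45948
T ≈ 32.70 °C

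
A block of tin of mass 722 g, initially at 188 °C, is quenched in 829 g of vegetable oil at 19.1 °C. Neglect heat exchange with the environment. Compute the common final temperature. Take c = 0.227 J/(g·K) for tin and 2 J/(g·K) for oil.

With ΣQ=0 the equilibrium temperature is the m·c-weighted mean:
T_f = (163.89×188 + 1658×19.1) / (163.89 + 1658)
    = 62480 / 1821.9 ≈ 34.29 °C

T_f ≈ 34.3 °C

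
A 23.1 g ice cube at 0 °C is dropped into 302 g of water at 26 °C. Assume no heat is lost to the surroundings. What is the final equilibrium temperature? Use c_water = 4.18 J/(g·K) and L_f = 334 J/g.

Conservation of energy gives ΣQ = 0:
melt ice: 23.1·334 = 7715.4
  warm the meltwater: 96.56 T
  water: 1262.4(T − 26)
1358.9 T = 32821 − 7715.4 = 25106
T ≈ 18.47 °C. Since T > 0 °C, the all-ice-melts assumption holds.

T_f ≈ 18.5 °C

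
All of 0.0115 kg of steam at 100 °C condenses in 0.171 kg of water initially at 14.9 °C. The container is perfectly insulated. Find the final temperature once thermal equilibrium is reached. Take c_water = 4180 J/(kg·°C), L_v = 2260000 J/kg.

Let T be the final temperature. ΣQ_i = 0:
condense steam: −0.0115×2260000 = −25990
  condensed water 100 °C→T: 48.07(T − 100)
  original water: 714.78(T − 14.9)
762.85 T = 25990 + 4807 + 10650 = 41447
T ≈ 54.33 °C (< 100 °C, so full condensation is consistent).

T_f ≈ 54.3 °C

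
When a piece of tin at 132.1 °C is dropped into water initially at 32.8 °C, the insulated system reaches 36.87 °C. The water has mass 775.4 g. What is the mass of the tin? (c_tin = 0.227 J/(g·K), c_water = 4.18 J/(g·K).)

m ≈ 610 g

|Q_tin| = |Q_water|:
m·0.227·(132.1 − 36.87) = 775.4·4.18·(36.87 − 32.8)
21.62 m = 13192  ⇒  m ≈ 610.2 g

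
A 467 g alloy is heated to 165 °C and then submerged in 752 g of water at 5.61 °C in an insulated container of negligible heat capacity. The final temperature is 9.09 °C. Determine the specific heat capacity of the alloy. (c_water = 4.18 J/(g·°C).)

c ≈ 0.15 J/(g·°C)

Taking heat into each body as positive, Σ m c ΔT = 0:
467·c·(9.09 − 165) + 752·4.18·(9.09 − 5.61) = 0
-72810 c = -10939
c = -10939/-72810 ≈ 0.1502 J/(g·°C)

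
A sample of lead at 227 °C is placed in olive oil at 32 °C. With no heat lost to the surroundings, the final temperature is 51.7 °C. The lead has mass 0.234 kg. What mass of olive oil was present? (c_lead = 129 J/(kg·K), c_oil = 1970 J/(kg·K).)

m ≈ 0.136 kg

Energy conservation, ΣQ = 0:
0.234×129×(51.7 − 227) + m×1970×(51.7 − 32) = 0
38809 m = 5291.6
m = 5291.6/38809 ≈ 0.1363 kg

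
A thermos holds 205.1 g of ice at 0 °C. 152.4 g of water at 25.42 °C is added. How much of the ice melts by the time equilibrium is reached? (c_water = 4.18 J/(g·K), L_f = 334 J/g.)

Water can give up m c ΔT = 152.4×4.18×25.42 = 16193 J before reaching 0 °C.
To melt every bit of ice: 205.1×334 = 68503 J.
That's not enough to melt it all — equilibrium is at 0 °C with ice remaining.
Mass melted = 16193/334 ≈ 48.48 g.

m_melted ≈ 48.5 g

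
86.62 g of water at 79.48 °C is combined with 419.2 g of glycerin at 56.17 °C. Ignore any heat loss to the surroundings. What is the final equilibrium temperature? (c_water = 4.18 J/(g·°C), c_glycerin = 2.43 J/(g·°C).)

T_f = Σ m_i c_i T_i / Σ m_i c_i:
T_f = (362.07*79.48 + 1018.7*56.17) / (362.07 + 1018.7)
    = 85995 / 1380.7 ≈ 62.28 °C

T_f ≈ 62.3 °C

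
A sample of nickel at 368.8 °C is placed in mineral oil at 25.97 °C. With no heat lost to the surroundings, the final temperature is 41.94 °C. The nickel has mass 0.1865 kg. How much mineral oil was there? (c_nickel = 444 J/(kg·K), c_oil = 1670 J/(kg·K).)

m ≈ 1.01 kg

Heat lost by the nickel = heat gained by the oil:
0.1865×444×(368.8 − 41.94) = m×1670×(41.94 − 25.97)
26670 m = 27066  ⇒  m ≈ 1.015 kg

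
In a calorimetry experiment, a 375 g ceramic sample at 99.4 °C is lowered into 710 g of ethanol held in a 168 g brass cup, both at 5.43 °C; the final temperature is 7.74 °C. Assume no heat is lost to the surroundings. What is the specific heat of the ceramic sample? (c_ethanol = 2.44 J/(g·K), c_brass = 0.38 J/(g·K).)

c ≈ 0.121 J/(g·K)

Conservation of energy gives ΣQ = 0:
375·c·(7.74 − 99.4) + 710·2.44·(7.74 − 5.43) + 168·0.38·(7.74 − 5.43) = 0
-34373 c = -4149.3
c = -4149.3/-34373 ≈ 0.1207 J/(g·K)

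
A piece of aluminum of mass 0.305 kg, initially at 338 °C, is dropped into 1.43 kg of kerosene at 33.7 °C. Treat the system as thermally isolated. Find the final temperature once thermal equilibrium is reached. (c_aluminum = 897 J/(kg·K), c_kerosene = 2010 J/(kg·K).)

Set heat shed by the hot body equal to heat absorbed by the cold body:
0.305×897×(338 − T) = 1.43×2010×(T − 33.7)
273.58(338 − T) = 2874.3(T − 33.7)
3147.9 T = 189336  ⇒  T ≈ 60.15 °C

T_f ≈ 60.1 °C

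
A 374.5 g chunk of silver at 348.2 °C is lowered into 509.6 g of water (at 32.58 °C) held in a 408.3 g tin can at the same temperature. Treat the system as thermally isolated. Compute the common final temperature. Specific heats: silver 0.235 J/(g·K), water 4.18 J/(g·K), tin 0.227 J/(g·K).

T_f ≈ 44.6 °C

Heat gained plus heat lost sum to zero:
374.5*0.235*(T − 348.2) + 509.6*4.18*(T − 32.58) + 408.3*0.227*(T − 32.58) = 0
88.01(T − 348.2) + 2130.1(T − 32.58) + 92.68(T − 32.58) = 0
(88.01 + 2130.1 + 92.68) T = 88.01*348.2 + 2130.1*32.58 + 92.68*32.58
T ≈ 44.60 °C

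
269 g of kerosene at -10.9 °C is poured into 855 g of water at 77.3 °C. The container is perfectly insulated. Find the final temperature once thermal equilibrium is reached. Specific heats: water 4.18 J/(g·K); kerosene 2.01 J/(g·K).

T_f ≈ 65.7 °C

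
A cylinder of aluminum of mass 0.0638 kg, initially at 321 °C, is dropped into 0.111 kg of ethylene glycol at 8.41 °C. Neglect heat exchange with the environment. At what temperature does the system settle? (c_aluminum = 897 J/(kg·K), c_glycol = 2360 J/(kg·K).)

T_f ≈ 64.5 °C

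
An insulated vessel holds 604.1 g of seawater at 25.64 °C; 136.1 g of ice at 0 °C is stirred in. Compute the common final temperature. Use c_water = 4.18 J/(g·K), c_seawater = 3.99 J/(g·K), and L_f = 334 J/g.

Energy balance with sensible and latent terms:
latent heat to melt: 136.1×334 = 45457; warm the meltwater: 568.9 T; seawater cools: 604.1×3.99×(T − 25.64) = 2410.4(T − 25.64)
2979.3 T = 61802 − 45457 = 16344
T ≈ 5.49 °C — above 0 °C, consistent with complete melting.

T_f ≈ 5.5 °C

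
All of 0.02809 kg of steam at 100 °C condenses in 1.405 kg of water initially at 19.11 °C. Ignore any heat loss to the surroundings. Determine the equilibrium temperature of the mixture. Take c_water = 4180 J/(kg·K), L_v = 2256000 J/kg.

T_f ≈ 31.3 °C

Taking heat into each body as positive, Σ m c ΔT = 0:
steam→water at 100 °C releases m L_v = 0.02809·2256000 = 63371
  condensed water 100 °C→T: 117.42(T − 100)
  water warms: 1.405·4180·(T − 19.11) = 5872.9(T − 19.11)
5990.3 T = 63371 + 11742 + 112231 = 187344
T ≈ 31.27 °C (< 100 °C, so full condensation is consistent).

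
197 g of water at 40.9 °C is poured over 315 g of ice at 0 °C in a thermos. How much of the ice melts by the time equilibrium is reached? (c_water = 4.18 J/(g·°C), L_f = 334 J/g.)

Cooling the water to 0 °C releases 197·4.18·40.9 = 33680 J.
To melt every bit of ice: 315·334 = 105210 J.
That's not enough to melt it all — equilibrium is at 0 °C with ice remaining.
m_melt = 33680 / L_f = 100.8 g.

m_melted ≈ 101 g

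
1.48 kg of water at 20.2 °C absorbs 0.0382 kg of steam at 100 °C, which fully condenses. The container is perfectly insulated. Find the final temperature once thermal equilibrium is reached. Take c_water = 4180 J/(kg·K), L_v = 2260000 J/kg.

Let T be the final temperature. ΣQ_i = 0:
latent heat released on condensation: 0.0382·2260000 = 86332
  condensate cools 100→T: 0.0382·4180·(T − 100) = 159.68(T − 100)
  water warms: 1.48·4180·(T − 20.2) = 6186.4(T − 20.2)
6346.1 T = 86332 + 15968 + 124965 = 227265
T ≈ 35.81 °C, under the boiling point, so the assumption holds.

T_f ≈ 35.8 °C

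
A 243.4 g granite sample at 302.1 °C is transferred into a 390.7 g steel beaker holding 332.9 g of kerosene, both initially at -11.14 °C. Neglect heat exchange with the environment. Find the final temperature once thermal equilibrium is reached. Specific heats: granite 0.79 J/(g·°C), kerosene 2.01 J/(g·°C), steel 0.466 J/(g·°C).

Conservation of energy gives ΣQ = 0:
243.4·0.79·(T − 302.1) + 332.9·2.01·(T − (-11.14)) + 390.7·0.466·(T − (-11.14)) = 0
(192.29 + 669.13 + 182.07) T = 192.29·302.1 + 669.13·(-11.14) + 182.07·(-11.14)
T = 48607 / 1043.5 = 46.6 °C

T_f ≈ 46.6 °C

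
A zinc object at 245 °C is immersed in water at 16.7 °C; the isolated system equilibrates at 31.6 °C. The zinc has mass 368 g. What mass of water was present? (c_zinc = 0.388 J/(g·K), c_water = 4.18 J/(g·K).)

Net heat exchanged in the isolated system is zero:
368×0.388×(31.6 − 245) + m×4.18×(31.6 − 16.7) = 0
62.28 m = 30470
m = 30470/62.28 ≈ 489.2 g

m ≈ 489 g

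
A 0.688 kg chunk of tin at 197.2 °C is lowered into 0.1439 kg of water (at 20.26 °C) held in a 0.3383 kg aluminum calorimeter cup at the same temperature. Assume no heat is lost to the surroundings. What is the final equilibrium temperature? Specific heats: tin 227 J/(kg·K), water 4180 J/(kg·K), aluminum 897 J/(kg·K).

Let T be the final temperature. ΣQ_i = 0:
0.688*227*(T − 197.2) + 0.1439*4180*(T − 20.26) + 0.3383*897*(T − 20.26) = 0
156.18(T − 197.2) + 601.5(T − 20.26) + 303.46(T − 20.26) = 0
1061.1 T = 49132
T = 49132 / 1061.1 = 46.3 °C

T_f ≈ 46.3 °C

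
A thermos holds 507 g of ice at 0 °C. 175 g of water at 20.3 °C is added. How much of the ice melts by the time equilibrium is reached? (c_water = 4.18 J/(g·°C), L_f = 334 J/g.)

Cooling the water to 0 °C releases 175·4.18·20.3 = 14849 J.
Fully melting the ice requires m_ice L_f = 507·334 = 169338 J.
Since 14849 < 169338 J, not all the ice melts; equilibrium is at 0 °C.
Mass melted = 14849/334 ≈ 44.46 g.

m_melted ≈ 44.5 g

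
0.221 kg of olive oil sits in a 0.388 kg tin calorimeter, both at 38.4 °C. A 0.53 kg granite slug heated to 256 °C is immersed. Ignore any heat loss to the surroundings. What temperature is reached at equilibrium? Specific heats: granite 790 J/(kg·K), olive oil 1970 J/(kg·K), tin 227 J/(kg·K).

T_f ≈ 135.1 °C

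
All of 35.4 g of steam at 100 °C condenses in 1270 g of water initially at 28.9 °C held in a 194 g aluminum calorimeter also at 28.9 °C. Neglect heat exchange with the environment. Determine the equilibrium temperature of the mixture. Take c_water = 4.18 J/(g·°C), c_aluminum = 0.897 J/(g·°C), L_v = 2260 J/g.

T_f ≈ 45.0 °C

Sum of m c ΔT and latent-heat terms is zero:
steam→water at 100 °C releases m L_v = 35.4×2260 = 80004
  condensate cools 100→T: 35.4×4.18×(T − 100) = 147.97(T − 100)
  original water: 5308.6(T − 28.9)
  aluminum cup: 194×0.897×(T − 28.9) = 174.02(T − 28.9)
5630.6 T = 80004 + 14797 + 158448 = 253249
T ≈ 44.98 °C — below 100 °C, confirming all the steam condensed.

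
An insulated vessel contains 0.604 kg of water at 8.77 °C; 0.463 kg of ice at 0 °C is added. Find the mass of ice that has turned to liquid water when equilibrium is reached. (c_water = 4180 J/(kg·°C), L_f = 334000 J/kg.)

Heat available from the water dropping to 0 °C: 0.604×4180×8.77 = 22142 J.
Fully melting the ice requires m_ice L_f = 0.463×334000 = 154642 J.
That's not enough to melt it all — equilibrium is at 0 °C with ice remaining.
m_melted×334000 = 22142  ⇒  m_melted ≈ 0.06629 kg.

m_melted ≈ 0.0663 kg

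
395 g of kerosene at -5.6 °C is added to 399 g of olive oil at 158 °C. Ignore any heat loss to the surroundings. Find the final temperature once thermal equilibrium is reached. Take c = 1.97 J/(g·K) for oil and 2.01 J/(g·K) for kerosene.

T_f ≈ 75.8 °C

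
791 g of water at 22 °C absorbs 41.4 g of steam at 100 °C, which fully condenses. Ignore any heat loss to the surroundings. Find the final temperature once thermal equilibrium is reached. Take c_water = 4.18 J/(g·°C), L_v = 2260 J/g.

T_f ≈ 52.8 °C

Conservation of energy gives ΣQ = 0:
steam→water at 100 °C releases m L_v = 41.4×2260 = 93564
  condensate cools 100→T: 41.4×4.18×(T − 100) = 173.05(T − 100)
  water warms: 791×4.18×(T − 22) = 3306.4(T − 22)
3479.4 T = 93564 + 17305 + 72740 = 183610
T ≈ 52.77 °C (< 100 °C, so full condensation is consistent).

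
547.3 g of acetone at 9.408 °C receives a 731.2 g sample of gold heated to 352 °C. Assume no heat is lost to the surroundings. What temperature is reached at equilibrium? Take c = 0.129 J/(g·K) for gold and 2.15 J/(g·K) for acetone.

Heat gained plus heat lost sum to zero:
731.2*0.129*(T − 352) + 547.3*2.15*(T − 9.408) = 0
1271 T = 44273
T = 44273 / 1271 = 34.8 °C

T_f ≈ 34.8 °C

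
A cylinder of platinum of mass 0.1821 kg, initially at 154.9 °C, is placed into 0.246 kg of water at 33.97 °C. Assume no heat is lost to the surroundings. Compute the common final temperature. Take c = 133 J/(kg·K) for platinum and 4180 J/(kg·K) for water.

T_f ≈ 36.8 °C

Set heat shed by the hot body equal to heat absorbed by the cold body:
0.1821×133×(154.9 − T) = 0.246×4180×(T − 33.97)
24.22(154.9 − T) = 1028.3(T − 33.97)
1052.5 T = 38682  ⇒  T ≈ 36.75 °C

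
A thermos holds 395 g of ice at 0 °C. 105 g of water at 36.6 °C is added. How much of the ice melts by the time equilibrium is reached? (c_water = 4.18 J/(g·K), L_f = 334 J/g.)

m_melted ≈ 48.1 g

Water can give up m c ΔT = 105·4.18·36.6 = 16064 J before reaching 0 °C.
Fully melting the ice requires m_ice L_f = 395·334 = 131930 J.
Since 16064 < 131930 J, not all the ice melts; equilibrium is at 0 °C.
m_melt = 16064 / L_f = 48.1 g.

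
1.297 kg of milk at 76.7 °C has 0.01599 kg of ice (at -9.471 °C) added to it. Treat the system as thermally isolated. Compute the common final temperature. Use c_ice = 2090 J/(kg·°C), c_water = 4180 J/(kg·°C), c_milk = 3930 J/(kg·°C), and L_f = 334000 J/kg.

T_f ≈ 74.6 °C

Sum of m c ΔT and latent-heat terms is zero:
warm ice to 0 °C: 0.01599×2090×(0 − (-9.471)) = 316.51
  latent heat to melt: 0.01599×334000 = 5340.7
  meltwater 0→T: 0.01599×4180×T = 66.84 T
  milk: 5097.2(T − 76.7)
5164 T = 390956 − 5657.2 = 385299
T ≈ 74.61 °C — above 0 °C, consistent with complete melting.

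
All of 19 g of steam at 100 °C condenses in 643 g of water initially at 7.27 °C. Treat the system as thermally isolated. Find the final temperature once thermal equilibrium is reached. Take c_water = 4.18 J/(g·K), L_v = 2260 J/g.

T_f ≈ 25.4 °C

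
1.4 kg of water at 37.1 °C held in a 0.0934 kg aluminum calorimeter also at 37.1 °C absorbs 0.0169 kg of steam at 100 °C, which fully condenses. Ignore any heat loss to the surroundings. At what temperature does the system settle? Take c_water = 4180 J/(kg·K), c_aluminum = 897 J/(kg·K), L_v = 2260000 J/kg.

T_f ≈ 44.2 °C

Net heat exchanged in the isolated system is zero:
steam→water at 100 °C releases m L_v = 0.0169×2260000 = 38194; condensate cools 100→T: 0.0169×4180×(T − 100) = 70.64(T − 100); original water: 5852(T − 37.1); aluminum cup: 0.0934×897×(T − 37.1) = 83.78(T − 37.1)
6006.4 T = 38194 + 7064.2 + 220217 = 265476
T ≈ 44.20 °C — below 100 °C, confirming all the steam condensed.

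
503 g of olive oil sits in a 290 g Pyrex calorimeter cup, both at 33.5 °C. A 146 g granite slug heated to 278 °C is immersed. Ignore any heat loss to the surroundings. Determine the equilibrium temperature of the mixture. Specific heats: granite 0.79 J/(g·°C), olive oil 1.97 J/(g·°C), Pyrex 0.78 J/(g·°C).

Energy conservation, ΣQ = 0:
146·0.79·(T − 278) + 503·1.97·(T − 33.5) + 290·0.78·(T − 33.5) = 0
115.34(T − 278) + 990.91(T − 33.5) + 226.2(T − 33.5) = 0
1332.5 T = 72838
T ≈ 54.66 °C

T_f ≈ 54.7 °C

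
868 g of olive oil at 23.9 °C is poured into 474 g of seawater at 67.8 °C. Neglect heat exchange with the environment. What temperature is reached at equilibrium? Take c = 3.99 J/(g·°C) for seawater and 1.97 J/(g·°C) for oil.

Set heat shed by the hot body equal to heat absorbed by the cold body:
474×3.99×(67.8 − T) = 868×1.97×(T − 23.9)
1891.3(67.8 − T) = 1710(T − 23.9)
3601.2 T = 169095  ⇒  T ≈ 46.96 °C

T_f ≈ 47.0 °C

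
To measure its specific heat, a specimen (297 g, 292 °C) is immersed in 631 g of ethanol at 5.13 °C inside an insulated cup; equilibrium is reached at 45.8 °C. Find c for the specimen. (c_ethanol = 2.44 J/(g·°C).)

Energy conservation, ΣQ = 0:
297·c·(45.8 − 292) + 631·2.44·(45.8 − 5.13) = 0
-73121 c = -62617
c = -62617/-73121 ≈ 0.8563 J/(g·°C)

c ≈ 0.856 J/(g·°C)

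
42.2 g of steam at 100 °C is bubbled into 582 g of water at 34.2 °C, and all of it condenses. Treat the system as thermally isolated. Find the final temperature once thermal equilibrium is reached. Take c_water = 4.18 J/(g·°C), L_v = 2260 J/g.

T_f ≈ 75.2 °C

Energy balance with sensible and latent terms:
steam→water at 100 °C releases m L_v = 42.2×2260 = 95372; condensed water 100 °C→T: 176.4(T − 100); original water: 2432.8(T − 34.2)
2609.2 T = 95372 + 17640 + 83200 = 196212
T ≈ 75.20 °C, under the boiling point, so the assumption holds.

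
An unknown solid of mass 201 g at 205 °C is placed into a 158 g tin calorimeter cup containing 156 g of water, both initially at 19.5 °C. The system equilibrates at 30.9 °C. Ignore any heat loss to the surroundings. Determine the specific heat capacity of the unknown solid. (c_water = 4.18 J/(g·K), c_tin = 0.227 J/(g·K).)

c ≈ 0.224 J/(g·K)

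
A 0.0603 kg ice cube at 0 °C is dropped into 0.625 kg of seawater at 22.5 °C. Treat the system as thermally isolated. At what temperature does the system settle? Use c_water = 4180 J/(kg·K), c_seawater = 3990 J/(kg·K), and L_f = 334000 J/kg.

T_f ≈ 13.1 °C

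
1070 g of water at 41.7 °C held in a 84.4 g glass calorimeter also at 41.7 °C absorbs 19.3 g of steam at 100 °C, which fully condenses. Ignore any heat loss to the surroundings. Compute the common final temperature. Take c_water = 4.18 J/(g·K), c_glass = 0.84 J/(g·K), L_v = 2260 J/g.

T_f ≈ 52.1 °C

Heat gained plus heat lost sum to zero:
condense steam: −19.3×2260 = −43618; condensate cools 100→T: 19.3×4.18×(T − 100) = 80.67(T − 100); water warms: 1070×4.18×(T − 41.7) = 4472.6(T − 41.7); glass cup: 84.4×0.84×(T − 41.7) = 70.9(T − 41.7)
4624.2 T = 43618 + 8067.4 + 189464 = 241149
T ≈ 52.15 °C, under the boiling point, so the assumption holds.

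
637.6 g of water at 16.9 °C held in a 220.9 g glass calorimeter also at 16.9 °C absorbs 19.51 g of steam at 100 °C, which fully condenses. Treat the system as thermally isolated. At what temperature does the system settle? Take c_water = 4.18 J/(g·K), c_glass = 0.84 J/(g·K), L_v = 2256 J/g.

Conservation of energy gives ΣQ = 0:
steam→water at 100 °C releases m L_v = 19.51·2256 = 44015
  condensed water 100 °C→T: 81.55(T − 100)
  original water: 2665.2(T − 16.9)
  glass cup: 220.9·0.84·(T − 16.9) = 185.56(T − 16.9)
2932.3 T = 44015 + 8155.2 + 48177 = 100347
T ≈ 34.22 °C, under the boiling point, so the assumption holds.

T_f ≈ 34.2 °C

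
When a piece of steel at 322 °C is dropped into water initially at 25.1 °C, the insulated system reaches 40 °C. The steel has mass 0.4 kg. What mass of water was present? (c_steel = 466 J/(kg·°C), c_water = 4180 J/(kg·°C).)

m ≈ 0.844 kg

Heat lost by the steel = heat gained by the water:
0.4·466·(322 − 40) = m·4180·(40 − 25.1)
62282 m = 52565  ⇒  m ≈ 0.844 kg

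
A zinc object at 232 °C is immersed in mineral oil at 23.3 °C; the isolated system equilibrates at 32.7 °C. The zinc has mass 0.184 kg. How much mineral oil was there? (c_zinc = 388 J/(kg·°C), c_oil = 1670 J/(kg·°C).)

|Q_zinc| = |Q_oil|:
0.184×388×(232 − 32.7) = m×1670×(32.7 − 23.3)
15698 m = 14228  ⇒  m ≈ 0.9064 kg

m ≈ 0.906 kg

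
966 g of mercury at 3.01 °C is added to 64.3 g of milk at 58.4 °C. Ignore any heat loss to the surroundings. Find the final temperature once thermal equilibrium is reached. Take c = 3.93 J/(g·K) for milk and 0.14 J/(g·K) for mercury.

T_f is the heat-capacity-weighted average of the initial temperatures:
T_f = (252.7·58.4 + 135.24·3.01) / (252.7 + 135.24)
    = 15165 / 387.94 ≈ 39.09 °C

T_f ≈ 39.1 °C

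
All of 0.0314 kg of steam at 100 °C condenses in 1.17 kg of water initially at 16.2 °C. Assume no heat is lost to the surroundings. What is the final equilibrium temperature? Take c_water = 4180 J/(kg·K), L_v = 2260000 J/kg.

T_f ≈ 32.5 °C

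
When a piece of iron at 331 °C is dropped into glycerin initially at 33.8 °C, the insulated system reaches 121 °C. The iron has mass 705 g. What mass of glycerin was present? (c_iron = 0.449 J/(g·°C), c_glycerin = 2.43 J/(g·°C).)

Net heat exchanged in the isolated system is zero:
705×0.449×(121 − 331) + m×2.43×(121 − 33.8) = 0
211.9 m = 66474
m = 66474/211.9 ≈ 313.7 g

m ≈ 314 g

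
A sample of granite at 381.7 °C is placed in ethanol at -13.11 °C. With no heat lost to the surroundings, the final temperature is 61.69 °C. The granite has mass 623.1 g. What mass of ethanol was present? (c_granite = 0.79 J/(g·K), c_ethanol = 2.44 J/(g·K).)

m ≈ 863 g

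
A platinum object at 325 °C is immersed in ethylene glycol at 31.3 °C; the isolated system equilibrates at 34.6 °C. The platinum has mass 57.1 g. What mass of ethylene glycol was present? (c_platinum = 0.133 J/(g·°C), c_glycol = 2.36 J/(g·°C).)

m ≈ 283 g

Heat lost by the platinum = heat gained by the glycol:
57.1×0.133×(325 − 34.6) = m×2.36×(34.6 − 31.3)
7.788 m = 2205.4  ⇒  m ≈ 283.2 g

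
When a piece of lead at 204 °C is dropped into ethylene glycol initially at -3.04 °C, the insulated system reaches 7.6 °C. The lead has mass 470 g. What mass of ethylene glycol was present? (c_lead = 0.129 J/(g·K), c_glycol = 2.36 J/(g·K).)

m ≈ 474 g

Energy conservation, ΣQ = 0:
470·0.129·(7.6 − 204) + m·2.36·(7.6 − (-3.04)) = 0
25.11 m = 11908
m = 11908/25.11 ≈ 474.2 g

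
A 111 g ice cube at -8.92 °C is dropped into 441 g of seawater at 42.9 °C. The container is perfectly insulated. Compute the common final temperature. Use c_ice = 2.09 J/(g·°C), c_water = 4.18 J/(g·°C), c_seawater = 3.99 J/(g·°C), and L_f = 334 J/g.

Net heat exchanged in the isolated system is zero:
warm ice to 0 °C: 111·2.09·(0 − (-8.92)) = 2069.4; melt ice: 111·334 = 37074; meltwater 0→T: 111·4.18·T = 463.98 T; seawater: 1759.6(T − 42.9)
2223.6 T = 75486 − 39143 = 36343
T ≈ 16.34 °C. Since T > 0 °C, the all-ice-melts assumption holds.

T_f ≈ 16.3 °C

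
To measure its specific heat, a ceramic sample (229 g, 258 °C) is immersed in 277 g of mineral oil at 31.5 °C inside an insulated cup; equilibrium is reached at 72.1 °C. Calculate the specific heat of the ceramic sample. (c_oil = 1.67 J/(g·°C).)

c ≈ 0.441 J/(g·°C)

m_s c (T_s − T_f) = m_oil c_oil (T_f − T_0):
229·c·(258 − 72.1) = 277·1.67·(72.1 − 31.5)
42571 c = 18781  ⇒  c ≈ 0.4412 J/(g·°C)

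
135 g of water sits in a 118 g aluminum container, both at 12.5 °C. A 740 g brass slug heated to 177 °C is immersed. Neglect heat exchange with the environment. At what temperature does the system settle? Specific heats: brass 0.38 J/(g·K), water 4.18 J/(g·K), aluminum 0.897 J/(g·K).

T_f is the heat-capacity-weighted average of the initial temperatures:
T_f = (281.2*177 + 564.3*12.5 + 105.85*12.5) / (281.2 + 564.3 + 105.85)
    = 58149 / 951.35 ≈ 61.12 °C

T_f ≈ 61.1 °C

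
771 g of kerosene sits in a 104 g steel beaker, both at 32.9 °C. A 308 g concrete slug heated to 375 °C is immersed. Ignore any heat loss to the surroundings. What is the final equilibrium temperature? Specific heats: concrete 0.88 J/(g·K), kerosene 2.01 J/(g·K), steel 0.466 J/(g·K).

Taking heat into each body as positive, Σ m c ΔT = 0:
308×0.88×(T − 375) + 771×2.01×(T − 32.9) + 104×0.466×(T − 32.9) = 0
271.04(T − 375) + 1549.7(T − 32.9) + 48.46(T − 32.9) = 0
(271.04 + 1549.7 + 48.46) T = 271.04×375 + 1549.7×32.9 + 48.46×32.9
T = 154220 / 1869.2 = 82.5 °C

T_f ≈ 82.5 °C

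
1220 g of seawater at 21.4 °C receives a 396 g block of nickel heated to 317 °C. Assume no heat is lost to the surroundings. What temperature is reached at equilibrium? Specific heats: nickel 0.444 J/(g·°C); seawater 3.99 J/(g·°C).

T_f ≈ 31.7 °C

T_f = Σ m_i c_i T_i / Σ m_i c_i:
T_f = (175.82×317 + 4867.8×21.4) / (175.82 + 4867.8)
    = 159907 / 5043.6 ≈ 31.70 °C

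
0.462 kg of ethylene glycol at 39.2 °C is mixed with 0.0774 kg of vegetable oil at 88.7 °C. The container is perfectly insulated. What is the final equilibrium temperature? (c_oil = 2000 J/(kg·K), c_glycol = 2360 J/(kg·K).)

T_f ≈ 45.4 °C

Taking heat into each body as positive, Σ m c ΔT = 0:
0.0774*2000*(T − 88.7) + 0.462*2360*(T − 39.2) = 0
154.8(T − 88.7) + 1090.3(T − 39.2) = 0
(154.8 + 1090.3) T = 154.8*88.7 + 1090.3*39.2
T ≈ 45.35 °C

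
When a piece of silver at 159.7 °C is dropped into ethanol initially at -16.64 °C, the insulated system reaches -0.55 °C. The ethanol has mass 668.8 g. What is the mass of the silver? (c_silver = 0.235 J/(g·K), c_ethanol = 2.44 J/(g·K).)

m ≈ 697 g

Setting the total heat transfer to zero:
m×0.235×(-0.55 − 159.7) + 668.8×2.44×(-0.55 − (-16.64)) = 0
-37.66 m = -26257
m = -26257/-37.66 ≈ 697.2 g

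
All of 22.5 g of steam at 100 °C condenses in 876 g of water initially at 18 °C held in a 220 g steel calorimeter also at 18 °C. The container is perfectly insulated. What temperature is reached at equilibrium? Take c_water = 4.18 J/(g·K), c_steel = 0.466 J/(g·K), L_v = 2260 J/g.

T_f ≈ 33.2 °C

Sum of m c ΔT and latent-heat terms is zero:
latent heat released on condensation: 22.5·2260 = 50850; condensate cools 100→T: 22.5·4.18·(T − 100) = 94.05(T − 100); water warms: 876·4.18·(T − 18) = 3661.7(T − 18); steel cup: 220·0.466·(T − 18) = 102.52(T − 18)
3858.2 T = 50850 + 9405 + 67756 = 128011
T ≈ 33.18 °C (< 100 °C, so full condensation is consistent).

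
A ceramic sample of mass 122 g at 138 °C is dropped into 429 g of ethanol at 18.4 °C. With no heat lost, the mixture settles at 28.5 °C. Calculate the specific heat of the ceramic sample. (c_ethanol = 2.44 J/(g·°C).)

c ≈ 0.791 J/(g·°C)

m_s c (T_s − T_f) = m_ethanol c_ethanol (T_f − T_0):
122·c·(138 − 28.5) = 429·2.44·(28.5 − 18.4)
13359 c = 10572  ⇒  c ≈ 0.7914 J/(g·°C)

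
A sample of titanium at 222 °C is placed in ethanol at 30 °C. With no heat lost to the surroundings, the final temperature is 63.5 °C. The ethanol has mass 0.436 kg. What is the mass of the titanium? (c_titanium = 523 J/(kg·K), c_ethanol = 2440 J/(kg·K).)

Heat lost by the titanium = heat gained by the ethanol:
m×523×(222 − 63.5) = 0.436×2440×(63.5 − 30)
82896 m = 35639  ⇒  m ≈ 0.4299 kg

m ≈ 0.43 kg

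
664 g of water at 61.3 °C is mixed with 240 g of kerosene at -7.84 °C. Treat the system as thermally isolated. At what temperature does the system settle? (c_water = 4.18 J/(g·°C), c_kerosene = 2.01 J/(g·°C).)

T_f ≈ 51.1 °C

Set heat shed by the hot body equal to heat absorbed by the cold body:
664*4.18*(61.3 − T) = 240*2.01*(T − (-7.84))
2775.5(61.3 − T) = 482.4(T − (-7.84))
3257.9 T = 166357  ⇒  T ≈ 51.06 °C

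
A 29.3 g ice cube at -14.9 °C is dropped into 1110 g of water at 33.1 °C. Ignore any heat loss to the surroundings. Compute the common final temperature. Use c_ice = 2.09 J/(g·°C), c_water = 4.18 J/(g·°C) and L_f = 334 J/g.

T_f ≈ 30.0 °C

Conservation of energy gives ΣQ = 0:
ice -14.9→0 °C: 29.3·2.09·14.9 = 912.43
  latent heat to melt: 29.3·334 = 9786.2
  meltwater 0→T: 29.3·4.18·T = 122.47 T
  water cools: 1110·4.18·(T − 33.1) = 4639.8(T − 33.1)
4762.3 T = 153577 − 10699 = 142879
T ≈ 30.00 °C (positive, so assuming full melt was valid).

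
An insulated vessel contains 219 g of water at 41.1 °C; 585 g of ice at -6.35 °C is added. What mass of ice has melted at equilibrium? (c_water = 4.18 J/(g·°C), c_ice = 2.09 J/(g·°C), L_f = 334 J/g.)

Cooling the water to 0 °C releases 219×4.18×41.1 = 37624 J.
Warming the ice to 0 °C takes 585×2.09×6.35 = 7763.8 J, leaving 29860 J for melting.
Melting all 585 g of ice would need 585×334 = 195390 J.
That's not enough to melt it all — equilibrium is at 0 °C with ice remaining.
m_melt = 29860 / L_f = 89.4 g.

m_melted ≈ 89.4 g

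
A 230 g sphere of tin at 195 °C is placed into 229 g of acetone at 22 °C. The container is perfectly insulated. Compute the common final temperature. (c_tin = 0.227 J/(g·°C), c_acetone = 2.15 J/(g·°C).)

Setting the total heat transfer to zero:
230·0.227·(T − 195) + 229·2.15·(T − 22) = 0
544.56 T = 21013
T ≈ 38.59 °C

T_f ≈ 38.6 °C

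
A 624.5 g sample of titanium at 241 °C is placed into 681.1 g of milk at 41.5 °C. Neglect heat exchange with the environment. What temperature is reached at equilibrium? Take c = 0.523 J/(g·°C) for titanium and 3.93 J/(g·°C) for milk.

T_f = Σ m_i c_i T_i / Σ m_i c_i:
T_f = (326.61·241 + 2676.7·41.5) / (326.61 + 2676.7)
    = 189798 / 3003.3 ≈ 63.20 °C

T_f ≈ 63.2 °C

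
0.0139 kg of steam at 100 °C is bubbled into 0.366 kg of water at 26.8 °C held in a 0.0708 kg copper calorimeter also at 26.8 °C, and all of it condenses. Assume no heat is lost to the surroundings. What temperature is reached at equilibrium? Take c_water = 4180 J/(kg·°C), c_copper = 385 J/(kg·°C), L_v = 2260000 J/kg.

T_f ≈ 48.9 °C

Energy balance with sensible and latent terms:
latent heat released on condensation: 0.0139×2260000 = 31414
  condensate cools 100→T: 0.0139×4180×(T − 100) = 58.1(T − 100)
  water warms: 0.366×4180×(T − 26.8) = 1529.9(T − 26.8)
  copper cup: 0.0708×385×(T − 26.8) = 27.26(T − 26.8)
1615.2 T = 31414 + 5810.2 + 41731 = 78955
T ≈ 48.88 °C — below 100 °C, confirming all the steam condensed.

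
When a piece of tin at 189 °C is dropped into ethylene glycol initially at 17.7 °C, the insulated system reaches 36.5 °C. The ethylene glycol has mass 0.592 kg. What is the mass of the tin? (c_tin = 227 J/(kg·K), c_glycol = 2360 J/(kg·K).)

m ≈ 0.759 kg

Heat lost by the tin = heat gained by the glycol:
m×227×(189 − 36.5) = 0.592×2360×(36.5 − 17.7)
34618 m = 26266  ⇒  m ≈ 0.7587 kg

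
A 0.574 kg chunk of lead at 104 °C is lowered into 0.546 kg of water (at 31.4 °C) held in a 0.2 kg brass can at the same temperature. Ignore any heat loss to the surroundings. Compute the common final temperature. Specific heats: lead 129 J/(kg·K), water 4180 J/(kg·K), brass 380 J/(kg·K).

Net heat exchanged in the isolated system is zero:
0.574×129×(T − 104) + 0.546×4180×(T − 31.4) + 0.2×380×(T − 31.4) = 0
74.05(T − 104) + 2282.3(T − 31.4) + 76(T − 31.4) = 0
(74.05 + 2282.3 + 76) T = 74.05×104 + 2282.3×31.4 + 76×31.4
T ≈ 33.61 °C

T_f ≈ 33.6 °C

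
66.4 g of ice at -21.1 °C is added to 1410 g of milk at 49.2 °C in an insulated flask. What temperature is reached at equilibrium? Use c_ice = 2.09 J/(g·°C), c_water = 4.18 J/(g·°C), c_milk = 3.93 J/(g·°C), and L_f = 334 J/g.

T_f ≈ 42.5 °C

Energy balance with sensible and latent terms:
ice -21.1→0 °C: 66.4×2.09×21.1 = 2928.2
  latent heat to melt: 66.4×334 = 22178
  meltwater 0→T: 66.4×4.18×T = 277.55 T
  milk: 5541.3(T − 49.2)
5818.9 T = 272632 − 25106 = 247526
T ≈ 42.54 °C. Since T > 0 °C, the all-ice-melts assumption holds.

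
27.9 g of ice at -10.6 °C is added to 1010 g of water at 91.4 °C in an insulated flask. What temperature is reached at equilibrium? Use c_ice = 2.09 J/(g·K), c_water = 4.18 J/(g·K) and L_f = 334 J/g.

T_f ≈ 86.7 °C

Setting the total heat transfer to zero:
warm ice to 0 °C: 27.9·2.09·(0 − (-10.6)) = 618.1; fusion: m_ice L_f = 27.9·334 = 9318.6; meltwater 0→T: 27.9·4.18·T = 116.62 T; water cools: 1010·4.18·(T − 91.4) = 4221.8(T − 91.4)
4338.4 T = 385873 − 9936.7 = 375936
T ≈ 86.65 °C (positive, so assuming full melt was valid).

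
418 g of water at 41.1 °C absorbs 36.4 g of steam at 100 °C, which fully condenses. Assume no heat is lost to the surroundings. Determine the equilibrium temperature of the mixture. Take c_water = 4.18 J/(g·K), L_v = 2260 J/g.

T_f ≈ 89.1 °C

Energy conservation, ΣQ = 0:
steam→water at 100 °C releases m L_v = 36.4×2260 = 82264; condensate cools 100→T: 36.4×4.18×(T − 100) = 152.15(T − 100); water warms: 418×4.18×(T − 41.1) = 1747.2(T − 41.1)
1899.4 T = 82264 + 15215 + 71812 = 169291
T ≈ 89.13 °C (< 100 °C, so full condensation is consistent).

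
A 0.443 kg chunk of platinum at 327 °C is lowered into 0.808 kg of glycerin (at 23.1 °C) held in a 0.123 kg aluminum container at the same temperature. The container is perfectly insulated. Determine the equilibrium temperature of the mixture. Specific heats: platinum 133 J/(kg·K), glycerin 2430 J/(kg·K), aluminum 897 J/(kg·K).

Energy conservation, ΣQ = 0:
0.443×133×(T − 327) + 0.808×2430×(T − 23.1) + 0.123×897×(T − 23.1) = 0
58.92(T − 327) + 1963.4(T − 23.1) + 110.33(T − 23.1) = 0
2132.7 T = 67171
T ≈ 31.50 °C

T_f ≈ 31.5 °C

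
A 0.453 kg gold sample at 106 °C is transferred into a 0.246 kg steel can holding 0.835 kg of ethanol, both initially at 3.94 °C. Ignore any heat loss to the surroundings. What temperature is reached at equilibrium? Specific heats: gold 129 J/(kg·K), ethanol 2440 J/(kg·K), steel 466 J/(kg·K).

T_f ≈ 6.6 °C

Energy conservation, ΣQ = 0:
0.453×129×(T − 106) + 0.835×2440×(T − 3.94) + 0.246×466×(T − 3.94) = 0
58.44(T − 106) + 2037.4(T − 3.94) + 114.64(T − 3.94) = 0
(58.44 + 2037.4 + 114.64) T = 58.44×106 + 2037.4×3.94 + 114.64×3.94
T = 14673 / 2210.5 = 6.64 °C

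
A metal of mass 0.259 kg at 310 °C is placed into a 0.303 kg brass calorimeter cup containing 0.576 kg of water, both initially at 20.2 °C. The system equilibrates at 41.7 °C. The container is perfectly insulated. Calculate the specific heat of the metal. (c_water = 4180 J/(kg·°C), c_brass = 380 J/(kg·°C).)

Taking heat into each body as positive, Σ m c ΔT = 0:
0.259·c·(41.7 − 310) + 0.576·4180·(41.7 − 20.2) + 0.303·380·(41.7 − 20.2) = 0
-69.49 c = -54241
c = -54241/-69.49 ≈ 780.6 J/(kg·°C)

c ≈ 781 J/(kg·°C)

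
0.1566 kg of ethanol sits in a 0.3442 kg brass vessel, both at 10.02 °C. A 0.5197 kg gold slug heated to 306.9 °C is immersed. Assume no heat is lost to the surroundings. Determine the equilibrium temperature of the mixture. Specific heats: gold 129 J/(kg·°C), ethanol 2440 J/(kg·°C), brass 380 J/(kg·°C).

T_f ≈ 44.3 °C

T_f is the heat-capacity-weighted average of the initial temperatures:
T_f = (67.04·306.9 + 382.1·10.02 + 130.8·10.02) / (67.04 + 382.1 + 130.8)
    = 25714 / 579.94 ≈ 44.34 °C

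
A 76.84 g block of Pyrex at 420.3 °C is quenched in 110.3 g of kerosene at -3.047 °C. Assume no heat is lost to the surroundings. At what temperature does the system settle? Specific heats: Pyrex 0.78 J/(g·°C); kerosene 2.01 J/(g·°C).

Let T be the final temperature. ΣQ_i = 0:
76.84*0.78*(T − 420.3) + 110.3*2.01*(T − (-3.047)) = 0
59.94(T − 420.3) + 221.7(T − (-3.047)) = 0
281.64 T = 24515
T = 24515 / 281.64 = 87 °C

T_f ≈ 87.0 °C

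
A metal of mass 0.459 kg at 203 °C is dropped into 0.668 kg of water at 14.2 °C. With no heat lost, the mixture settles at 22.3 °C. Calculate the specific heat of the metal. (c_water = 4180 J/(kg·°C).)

Net heat exchanged in the isolated system is zero:
0.459·c·(22.3 − 203) + 0.668·4180·(22.3 − 14.2) = 0
-82.94 c = -22617
c = -22617/-82.94 ≈ 272.7 J/(kg·°C)

c ≈ 273 J/(kg·°C)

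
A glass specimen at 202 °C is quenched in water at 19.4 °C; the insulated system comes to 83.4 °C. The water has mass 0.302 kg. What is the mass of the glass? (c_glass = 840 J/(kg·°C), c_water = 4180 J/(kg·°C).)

m ≈ 0.811 kg

|Q_glass| = |Q_water|:
m·840·(202 − 83.4) = 0.302·4180·(83.4 − 19.4)
99624 m = 80791  ⇒  m ≈ 0.811 kg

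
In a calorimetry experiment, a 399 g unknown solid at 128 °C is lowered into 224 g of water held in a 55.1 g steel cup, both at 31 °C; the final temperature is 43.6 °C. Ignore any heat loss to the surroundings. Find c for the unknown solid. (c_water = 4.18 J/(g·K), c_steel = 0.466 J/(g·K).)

c ≈ 0.36 J/(g·K)

Let T be the final temperature. ΣQ_i = 0:
399×c×(43.6 − 128) + 224×4.18×(43.6 − 31) + 55.1×0.466×(43.6 − 31) = 0
-33676 c = -12121
c = -12121/-33676 ≈ 0.3599 J/(g·K)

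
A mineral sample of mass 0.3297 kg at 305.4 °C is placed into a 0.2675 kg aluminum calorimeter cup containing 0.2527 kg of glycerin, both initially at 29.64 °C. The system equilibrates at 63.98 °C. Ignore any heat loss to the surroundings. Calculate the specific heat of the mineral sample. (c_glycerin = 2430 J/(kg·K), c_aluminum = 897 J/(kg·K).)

Let T be the final temperature. ΣQ_i = 0:
0.3297×c×(63.98 − 305.4) + 0.2527×2430×(63.98 − 29.64) + 0.2675×897×(63.98 − 29.64) = 0
-79.6 c = -29327
c = -29327/-79.6 ≈ 368.4 J/(kg·K)

c ≈ 368 J/(kg·K)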